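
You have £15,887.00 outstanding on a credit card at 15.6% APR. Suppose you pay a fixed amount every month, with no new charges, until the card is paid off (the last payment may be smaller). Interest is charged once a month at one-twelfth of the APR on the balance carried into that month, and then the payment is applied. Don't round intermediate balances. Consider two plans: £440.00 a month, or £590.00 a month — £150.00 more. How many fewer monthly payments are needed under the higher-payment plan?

16 fewer payments

Monthly rate r = 15.6%/12 = 1.3% = 0.013.
At £440.00/mo: n = ⌈−ln(1 − rB₀/P)/ln(1+r)⌉ = 50 payments (last £28.46); total interest = total paid − £15,887.00 = £5,701.46.
At £590.00/mo: 34 payments (last £212.29); total interest £3,795.29.
Payments saved = 50 − 34 = 16.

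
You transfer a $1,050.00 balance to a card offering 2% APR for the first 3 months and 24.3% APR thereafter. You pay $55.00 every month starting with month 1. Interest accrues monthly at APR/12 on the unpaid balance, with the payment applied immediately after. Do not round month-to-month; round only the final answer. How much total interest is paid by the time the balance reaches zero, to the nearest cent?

Promo months 1–3 at r₀ = 2%/12 = 0.00166667; months 4+ at r₁ = 24.3%/12 = 0.02025.
After month 3: iterate B ← B·(1+r₀) − $55.00 for 3 months → $889.98.
Then at r₁ with $55.00/mo: n₂ = −ln(1 − r₁·B/P)/ln(1+r₁) ≈ 19.80 → 20 more payments.
Total paid = 22·$55.00 + $44.28 = $1,254.28; interest = $1,254.28 − $1,050.00 = $204.28.

$204.28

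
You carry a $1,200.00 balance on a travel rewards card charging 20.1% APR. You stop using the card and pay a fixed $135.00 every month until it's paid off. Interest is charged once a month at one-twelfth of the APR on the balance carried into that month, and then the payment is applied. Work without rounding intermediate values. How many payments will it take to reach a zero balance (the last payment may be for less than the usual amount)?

10 months

Monthly rate r = 20.1%/12 = 1.675% = 0.01675.
Recurrence: B ← B·(1+r) − $135.00.
Month 1: interest $20.10; balance after payment $1,085.10.
Month 2: interest $18.18; balance after payment $968.28.
Closed form: n = −ln(1 − rB₀/P)/ln(1+r) = −ln(0.85111)/ln(1.01675) ≈ 9.705, so the balance reaches zero during payment 10.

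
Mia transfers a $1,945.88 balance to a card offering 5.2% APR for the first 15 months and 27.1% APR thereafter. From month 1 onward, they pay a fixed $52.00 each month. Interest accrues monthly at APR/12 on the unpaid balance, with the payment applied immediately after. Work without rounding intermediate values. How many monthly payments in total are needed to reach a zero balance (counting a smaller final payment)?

Promo months 1–15 at r₀ = 5.2%/12 = 0.00433333; months 16+ at r₁ = 27.1%/12 = 0.0225833.
After month 15: iterate B ← B·(1+r₀) − $52.00 for 15 months → $1,272.16.
Then at r₁ with $52.00/mo: n₂ = −ln(1 − r₁·B/P)/ln(1+r₁) ≈ 36.00 → 37 more payments.

52 months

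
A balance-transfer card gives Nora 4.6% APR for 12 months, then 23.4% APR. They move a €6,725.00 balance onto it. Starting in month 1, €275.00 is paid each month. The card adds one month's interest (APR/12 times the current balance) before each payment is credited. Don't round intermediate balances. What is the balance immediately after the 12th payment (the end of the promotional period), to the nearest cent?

€3,670.48

Promo months 1–12 at r₀ = 4.6%/12 = 0.00383333; months 13+ at r₁ = 23.4%/12 = 0.0195.
After month 12: iterate B ← B·(1+r₀) − €275.00 for 12 months → €3,670.48.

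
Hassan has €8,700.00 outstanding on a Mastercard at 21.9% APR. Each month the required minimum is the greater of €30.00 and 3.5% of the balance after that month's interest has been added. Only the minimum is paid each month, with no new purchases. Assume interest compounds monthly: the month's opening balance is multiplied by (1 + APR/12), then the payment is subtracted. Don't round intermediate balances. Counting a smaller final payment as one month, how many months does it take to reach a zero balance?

Monthly rate r = 21.9%/12 = 1.825% = 0.01825.
While 3.5% of the post-interest balance exceeds €30.00, each month B ← (B·(1+r))·(1 − 0.035), i.e. B shrinks by the factor (1+r)·0.965 = 0.98261.
This holds for months 1–134. Entering month 135 the balance is €829.22; 3.5% of the post-interest balance is now below €30.00, so the flat €30.00 minimum applies from here.
From month 135 a fixed €30.00 at rate r clears €829.22 in 39 more payments. Total: 134 + 39 = 173 months.

173 months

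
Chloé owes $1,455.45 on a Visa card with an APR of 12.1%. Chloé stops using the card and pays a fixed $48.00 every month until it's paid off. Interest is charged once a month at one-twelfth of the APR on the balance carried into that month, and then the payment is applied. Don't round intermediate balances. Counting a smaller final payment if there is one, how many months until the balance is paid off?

37 months

Monthly rate r = 12.1%/12 = 1.00833% = 0.0100833.
Recurrence: B ← B·(1+r) − $48.00.
Month 1: interest $14.68; balance after payment $1,422.13.
Month 2: interest $14.34; balance after payment $1,388.47.
Closed form: n = −ln(1 − rB₀/P)/ln(1+r) = −ln(0.69425)/ln(1.01008) ≈ 36.372, so the balance reaches zero during payment 37.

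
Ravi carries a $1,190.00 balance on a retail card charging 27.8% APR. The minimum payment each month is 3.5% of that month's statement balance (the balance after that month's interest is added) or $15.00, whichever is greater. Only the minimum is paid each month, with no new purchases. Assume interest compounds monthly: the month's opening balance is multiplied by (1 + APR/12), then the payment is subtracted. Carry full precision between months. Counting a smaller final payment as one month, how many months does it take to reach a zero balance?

Monthly rate r = 27.8%/12 = 2.31667% = 0.0231667.
While 3.5% of the post-interest balance exceeds $15.00, each month B ← (B·(1+r))·(1 − 0.035), i.e. B shrinks by the factor (1+r)·0.965 = 0.98736.
This holds for months 1–83. Entering month 84 the balance is $413.87; 3.5% of the post-interest balance is now below $15.00, so the flat $15.00 minimum applies from here.
From month 84 a fixed $15.00 at rate r clears $413.87 in 45 more payments. Total: 83 + 45 = 128 months.

128 months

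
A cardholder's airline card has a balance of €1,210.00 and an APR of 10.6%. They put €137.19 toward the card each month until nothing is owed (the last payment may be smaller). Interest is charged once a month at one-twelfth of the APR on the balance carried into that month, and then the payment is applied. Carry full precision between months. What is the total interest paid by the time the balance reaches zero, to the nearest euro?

€55

Monthly rate r = 10.6%/12 = 0.883333% = 0.00883333.
Payoff takes n = ⌈−ln(1 − rB₀/P)/ln(1+r)⌉ = ⌈9.223⌉ = 10 payments; the last is €30.69.
Total paid = 9·€137.19 + €30.69 = €1,265.40.
Total interest = total paid − principal = €1,265.40 − €1,210.00 = €55.40.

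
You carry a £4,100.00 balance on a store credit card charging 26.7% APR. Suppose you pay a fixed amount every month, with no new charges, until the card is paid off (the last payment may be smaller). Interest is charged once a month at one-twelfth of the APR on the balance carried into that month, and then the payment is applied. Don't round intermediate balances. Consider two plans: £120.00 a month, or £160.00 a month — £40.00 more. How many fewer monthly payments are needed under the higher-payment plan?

26 fewer payments

Monthly rate r = 26.7%/12 = 2.225% = 0.02225.
At £120.00/mo: n = ⌈−ln(1 − rB₀/P)/ln(1+r)⌉ = 65 payments (last £106.98); total interest = total paid − £4,100.00 = £3,686.98.
At £160.00/mo: 39 payments (last £59.32); total interest £2,039.32.
Payments saved = 65 − 39 = 26.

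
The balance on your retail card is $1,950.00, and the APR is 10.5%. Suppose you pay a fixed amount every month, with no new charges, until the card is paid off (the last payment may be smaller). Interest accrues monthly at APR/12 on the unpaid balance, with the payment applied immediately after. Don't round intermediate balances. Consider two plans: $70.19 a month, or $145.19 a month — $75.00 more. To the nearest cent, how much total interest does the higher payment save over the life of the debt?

Monthly rate r = 10.5%/12 = 0.875% = 0.00875.
At $70.19/mo: n = ⌈−ln(1 − rB₀/P)/ln(1+r)⌉ = 32 payments (last $68.02); total interest = total paid − $1,950.00 = $293.91.
At $145.19/mo: 15 payments (last $50.98); total interest $133.64.
Interest saved = $293.91 − $133.64 = $160.27.

$160.27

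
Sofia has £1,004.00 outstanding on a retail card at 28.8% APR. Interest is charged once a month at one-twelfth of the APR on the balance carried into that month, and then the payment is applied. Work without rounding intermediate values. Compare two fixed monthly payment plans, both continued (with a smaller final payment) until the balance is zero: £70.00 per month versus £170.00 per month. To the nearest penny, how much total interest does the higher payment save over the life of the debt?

£149.39

Monthly rate r = 28.8%/12 = 2.4% = 0.024.
At £70.00/mo: n = ⌈−ln(1 − rB₀/P)/ln(1+r)⌉ = 18 payments (last £55.51); total interest = total paid − £1,004.00 = £241.51.
At £170.00/mo: 7 payments (last £76.12); total interest £92.12.
Interest saved = £241.51 − £92.12 = £149.39.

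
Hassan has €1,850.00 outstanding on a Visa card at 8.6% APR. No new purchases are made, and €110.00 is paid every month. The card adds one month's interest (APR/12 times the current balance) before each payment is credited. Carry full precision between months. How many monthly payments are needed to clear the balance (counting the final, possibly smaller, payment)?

Monthly rate r = 8.6%/12 = 0.716667% = 0.00716667.
Recurrence: B ← B·(1+r) − €110.00.
Month 1: interest €13.26; balance after payment €1,753.26.
Month 2: interest €12.57; balance after payment €1,655.82.
Closed form: n = −ln(1 − rB₀/P)/ln(1+r) = −ln(0.87947)/ln(1.00717) ≈ 17.985, so the balance reaches zero during payment 18.

18 months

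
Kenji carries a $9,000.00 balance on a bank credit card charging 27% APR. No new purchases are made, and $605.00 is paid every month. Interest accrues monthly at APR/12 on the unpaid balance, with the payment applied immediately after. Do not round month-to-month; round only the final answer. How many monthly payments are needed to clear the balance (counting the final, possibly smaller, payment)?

Monthly rate r = 27%/12 = 2.25% = 0.0225.
Recurrence: B ← B·(1+r) − $605.00.
Month 1: interest $202.50; balance after payment $8,597.50.
Month 2: interest $193.44; balance after payment $8,185.94.
Closed form: n = −ln(1 − rB₀/P)/ln(1+r) = −ln(0.66529)/ln(1.0225) ≈ 18.316, so the balance reaches zero during payment 19.

19 months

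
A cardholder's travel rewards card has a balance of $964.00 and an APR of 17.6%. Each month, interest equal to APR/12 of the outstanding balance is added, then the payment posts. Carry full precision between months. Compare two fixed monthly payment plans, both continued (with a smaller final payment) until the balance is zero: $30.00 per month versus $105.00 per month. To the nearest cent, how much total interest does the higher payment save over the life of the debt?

$270.16

Monthly rate r = 17.6%/12 = 1.46667% = 0.0146667.
At $30.00/mo: n = ⌈−ln(1 − rB₀/P)/ln(1+r)⌉ = 44 payments (last $23.17); total interest = total paid − $964.00 = $349.17.
At $105.00/mo: 10 payments (last $98.01); total interest $79.01.
Interest saved = $349.17 − $79.01 = $270.16.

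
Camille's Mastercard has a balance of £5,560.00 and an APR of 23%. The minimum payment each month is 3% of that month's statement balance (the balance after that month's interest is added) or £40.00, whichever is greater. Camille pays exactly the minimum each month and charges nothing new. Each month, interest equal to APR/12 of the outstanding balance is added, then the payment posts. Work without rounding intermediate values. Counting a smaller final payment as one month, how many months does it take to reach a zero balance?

179 months

Monthly rate r = 23%/12 = 1.91667% = 0.0191667.
While 3% of the post-interest balance exceeds £40.00, each month B ← (B·(1+r))·(1 − 0.03), i.e. B shrinks by the factor (1+r)·0.97 = 0.98859.
This holds for months 1–127. Entering month 128 the balance is £1,294.87; 3% of the post-interest balance is now below £40.00, so the flat £40.00 minimum applies from here.
From month 128 a fixed £40.00 at rate r clears £1,294.87 in 52 more payments. Total: 127 + 52 = 179 months.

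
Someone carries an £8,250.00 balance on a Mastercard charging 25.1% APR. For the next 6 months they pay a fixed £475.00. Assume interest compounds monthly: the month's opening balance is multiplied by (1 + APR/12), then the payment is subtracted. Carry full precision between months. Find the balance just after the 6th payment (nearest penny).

£6,337.80

Monthly rate r = 25.1%/12 = 2.09167% = 0.0209167.
Each month: B ← B·(1+r) − £475.00.
Month 1: interest £172.56; balance after payment £7,947.56.
Month 2: interest £166.24; balance after payment £7,638.80.
Month 3: interest £159.78; balance after payment £7,323.58.
Month 4: interest £153.18; balance after payment £7,001.76.
Month 5: interest £146.45; balance after payment £6,673.22.
Month 6: interest £139.58; balance after payment £6,337.80.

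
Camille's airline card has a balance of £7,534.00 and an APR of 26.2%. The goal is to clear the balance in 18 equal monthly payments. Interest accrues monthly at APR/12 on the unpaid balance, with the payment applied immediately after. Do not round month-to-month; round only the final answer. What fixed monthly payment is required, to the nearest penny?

£510.67

Monthly rate r = 26.2%/12 = 2.18333% = 0.0218333.
Level-payment amortization: P = B₀·r / (1 − (1+r)^(−n)) = 7534.00·0.0218333 / (1 − 1.02183^(−18)).
Denominator 1 − (1+r)^(−18) = 0.322110641.
P = 164.492 / 0.322110641 ≈ 510.67.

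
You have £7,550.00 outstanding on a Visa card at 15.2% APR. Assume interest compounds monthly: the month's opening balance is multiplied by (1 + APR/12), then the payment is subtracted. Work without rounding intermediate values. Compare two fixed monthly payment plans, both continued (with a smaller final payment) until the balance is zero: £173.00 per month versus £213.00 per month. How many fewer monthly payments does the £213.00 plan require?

16 fewer payments

Monthly rate r = 15.2%/12 = 1.26667% = 0.0126667.
At £173.00/mo: n = ⌈−ln(1 − rB₀/P)/ln(1+r)⌉ = 64 payments (last £161.52); total interest = total paid − £7,550.00 = £3,510.52.
At £213.00/mo: 48 payments (last £74.67); total interest £2,535.67.
Payments saved = 64 − 48 = 16.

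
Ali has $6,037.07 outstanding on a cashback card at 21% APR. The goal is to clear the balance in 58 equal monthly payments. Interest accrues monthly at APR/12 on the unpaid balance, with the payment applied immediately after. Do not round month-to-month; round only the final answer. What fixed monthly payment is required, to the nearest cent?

Monthly rate r = 21%/12 = 1.75% = 0.0175.
Level-payment amortization: P = B₀·r / (1 − (1+r)^(−n)) = 6037.07·0.0175 / (1 − 1.0175^(−58)).
Denominator 1 − (1+r)^(−58) = 0.634402042.
P = 105.649 / 0.634402042 ≈ 166.53.

$166.53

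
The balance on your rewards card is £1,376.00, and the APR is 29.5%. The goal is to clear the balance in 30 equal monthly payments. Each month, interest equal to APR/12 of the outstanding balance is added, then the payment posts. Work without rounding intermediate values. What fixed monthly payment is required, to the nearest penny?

Monthly rate r = 29.5%/12 = 2.45833% = 0.0245833.
Level-payment amortization: P = B₀·r / (1 − (1+r)^(−n)) = 1376.00·0.0245833 / (1 − 1.02458^(−30)).
Denominator 1 − (1+r)^(−30) = 0.517406588.
P = 33.8267 / 0.517406588 ≈ 65.38.

£65.38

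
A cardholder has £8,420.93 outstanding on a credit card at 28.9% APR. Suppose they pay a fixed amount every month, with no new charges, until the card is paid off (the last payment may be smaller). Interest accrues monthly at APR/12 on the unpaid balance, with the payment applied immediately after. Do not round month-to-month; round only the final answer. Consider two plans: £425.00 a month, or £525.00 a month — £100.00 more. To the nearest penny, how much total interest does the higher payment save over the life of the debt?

£810.39

Monthly rate r = 28.9%/12 = 2.40833% = 0.0240833.
At £425.00/mo: n = ⌈−ln(1 − rB₀/P)/ln(1+r)⌉ = 28 payments (last £107.86); total interest = total paid − £8,420.93 = £3,161.93.
At £525.00/mo: 21 payments (last £272.47); total interest £2,351.54.
Interest saved = £3,161.93 − £2,351.54 = £810.39.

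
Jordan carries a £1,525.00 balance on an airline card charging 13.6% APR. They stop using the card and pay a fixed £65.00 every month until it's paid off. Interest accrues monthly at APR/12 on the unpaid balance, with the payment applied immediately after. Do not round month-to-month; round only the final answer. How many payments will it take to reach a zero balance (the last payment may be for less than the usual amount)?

28 months

Monthly rate r = 13.6%/12 = 1.13333% = 0.0113333.
Recurrence: B ← B·(1+r) − £65.00.
Month 1: interest £17.28; balance after payment £1,477.28.
Month 2: interest £16.74; balance after payment £1,429.03.
Closed form: n = −ln(1 − rB₀/P)/ln(1+r) = −ln(0.7341)/ln(1.01133) ≈ 27.428, so the balance reaches zero during payment 28.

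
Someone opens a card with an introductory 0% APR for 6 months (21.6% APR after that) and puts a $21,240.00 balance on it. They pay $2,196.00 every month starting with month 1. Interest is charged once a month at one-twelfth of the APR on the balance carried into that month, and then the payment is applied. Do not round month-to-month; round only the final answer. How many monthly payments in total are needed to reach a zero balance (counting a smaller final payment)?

10 payments

Promo months 1–6 at r₀ = 0%/12 = 0; months 7+ at r₁ = 21.6%/12 = 0.018.
After month 6 (no interest yet): B = $21,240.00 − 6·$2,196.00 = $8,064.00.
Then at r₁ with $2,196.00/mo: n₂ = −ln(1 − r₁·B/P)/ln(1+r₁) ≈ 3.83 → 4 more payments.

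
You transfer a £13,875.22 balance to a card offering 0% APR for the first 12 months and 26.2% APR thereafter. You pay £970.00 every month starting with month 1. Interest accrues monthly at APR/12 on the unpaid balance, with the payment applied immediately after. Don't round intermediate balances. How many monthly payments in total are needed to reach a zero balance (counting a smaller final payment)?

Promo months 1–12 at r₀ = 0%/12 = 0; months 13+ at r₁ = 26.2%/12 = 0.0218333.
After month 12 (no interest yet): B = £13,875.22 − 12·£970.00 = £2,235.22.
Then at r₁ with £970.00/mo: n₂ = −ln(1 − r₁·B/P)/ln(1+r₁) ≈ 2.39 → 3 more payments.

15 months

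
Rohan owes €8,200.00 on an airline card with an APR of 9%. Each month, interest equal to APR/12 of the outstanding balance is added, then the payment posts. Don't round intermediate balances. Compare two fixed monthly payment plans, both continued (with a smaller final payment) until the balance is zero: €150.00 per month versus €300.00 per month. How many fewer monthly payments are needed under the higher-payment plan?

40 fewer payments

Monthly rate r = 9%/12 = 0.75% = 0.0075.
At €150.00/mo: n = ⌈−ln(1 − rB₀/P)/ln(1+r)⌉ = 71 payments (last €92.31); total interest = total paid − €8,200.00 = €2,392.31.
At €300.00/mo: 31 payments (last €211.13); total interest €1,011.13.
Payments saved = 71 − 31 = 40.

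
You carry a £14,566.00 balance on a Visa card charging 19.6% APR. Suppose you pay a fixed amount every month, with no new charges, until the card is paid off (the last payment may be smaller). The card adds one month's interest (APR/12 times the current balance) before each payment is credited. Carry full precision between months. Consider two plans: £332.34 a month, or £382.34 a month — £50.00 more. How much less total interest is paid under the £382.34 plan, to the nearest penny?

£2,837.80

Monthly rate r = 19.6%/12 = 1.63333% = 0.0163333.
At £332.34/mo: n = ⌈−ln(1 − rB₀/P)/ln(1+r)⌉ = 78 payments (last £222.30); total interest = total paid − £14,566.00 = £11,246.48.
At £382.34/mo: 61 payments (last £34.28); total interest £8,408.68.
Interest saved = £11,246.48 − £8,408.68 = £2,837.80.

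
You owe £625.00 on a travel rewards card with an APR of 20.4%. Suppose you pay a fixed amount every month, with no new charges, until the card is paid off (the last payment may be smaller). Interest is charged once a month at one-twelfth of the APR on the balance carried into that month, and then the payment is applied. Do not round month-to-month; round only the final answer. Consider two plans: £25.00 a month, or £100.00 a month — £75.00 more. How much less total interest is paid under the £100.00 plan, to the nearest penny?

£154.18

Monthly rate r = 20.4%/12 = 1.7% = 0.017.
At £25.00/mo: n = ⌈−ln(1 − rB₀/P)/ln(1+r)⌉ = 33 payments (last £20.73); total interest = total paid − £625.00 = £195.73.
At £100.00/mo: 7 payments (last £66.55); total interest £41.55.
Interest saved = £195.73 − £41.55 = £154.18.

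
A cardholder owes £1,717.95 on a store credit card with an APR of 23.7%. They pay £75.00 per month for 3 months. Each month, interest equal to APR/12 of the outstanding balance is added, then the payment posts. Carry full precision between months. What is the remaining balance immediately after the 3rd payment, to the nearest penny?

Monthly rate r = 23.7%/12 = 1.975% = 0.01975.
Each month: B ← B·(1+r) − £75.00.
Month 1: interest £33.93; balance after payment £1,676.88.
Month 2: interest £33.12; balance after payment £1,635.00.
Month 3: interest £32.29; balance after payment £1,592.29.

£1,592.29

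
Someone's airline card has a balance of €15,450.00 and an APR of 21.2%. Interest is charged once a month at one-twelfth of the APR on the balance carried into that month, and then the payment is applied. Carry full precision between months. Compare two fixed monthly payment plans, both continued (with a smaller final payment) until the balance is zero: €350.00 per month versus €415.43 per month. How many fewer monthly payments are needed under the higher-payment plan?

25 fewer payments

Monthly rate r = 21.2%/12 = 1.76667% = 0.0176667.
At €350.00/mo: n = ⌈−ln(1 − rB₀/P)/ln(1+r)⌉ = 87 payments (last €148.84); total interest = total paid − €15,450.00 = €14,798.84.
At €415.43/mo: 62 payments (last €44.34); total interest €9,935.57.
Payments saved = 87 − 62 = 25.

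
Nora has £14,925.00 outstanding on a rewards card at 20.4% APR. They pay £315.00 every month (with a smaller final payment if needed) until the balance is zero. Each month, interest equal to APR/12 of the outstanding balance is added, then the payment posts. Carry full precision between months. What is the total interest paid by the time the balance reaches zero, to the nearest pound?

£15,669

Monthly rate r = 20.4%/12 = 1.7% = 0.017.
Payoff takes n = ⌈−ln(1 − rB₀/P)/ln(1+r)⌉ = ⌈97.122⌉ = 98 payments; the last is £38.79.
Total paid = 97·£315.00 + £38.79 = £30,593.79.
Total interest = total paid − principal = £30,593.79 − £14,925.00 = £15,668.79.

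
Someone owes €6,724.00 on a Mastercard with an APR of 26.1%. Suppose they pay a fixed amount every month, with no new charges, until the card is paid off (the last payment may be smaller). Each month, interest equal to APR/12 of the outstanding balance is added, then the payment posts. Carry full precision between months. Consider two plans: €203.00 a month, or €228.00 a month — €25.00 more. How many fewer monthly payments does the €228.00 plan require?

Monthly rate r = 26.1%/12 = 2.175% = 0.02175.
At €203.00/mo: n = ⌈−ln(1 − rB₀/P)/ln(1+r)⌉ = 60 payments (last €47.60); total interest = total paid − €6,724.00 = €5,300.60.
At €228.00/mo: 48 payments (last €152.62); total interest €4,144.62.
Payments saved = 60 − 48 = 12.

12 fewer payments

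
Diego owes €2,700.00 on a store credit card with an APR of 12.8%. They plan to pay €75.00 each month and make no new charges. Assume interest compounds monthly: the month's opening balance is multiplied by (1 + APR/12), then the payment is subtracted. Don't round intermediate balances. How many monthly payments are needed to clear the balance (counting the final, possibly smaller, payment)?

46 months

Monthly rate r = 12.8%/12 = 1.06667% = 0.0106667.
Recurrence: B ← B·(1+r) − €75.00.
Month 1: interest €28.80; balance after payment €2,653.80.
Month 2: interest €28.31; balance after payment €2,607.11.
Closed form: n = −ln(1 − rB₀/P)/ln(1+r) = −ln(0.616)/ln(1.01067) ≈ 45.664, so the balance reaches zero during payment 46.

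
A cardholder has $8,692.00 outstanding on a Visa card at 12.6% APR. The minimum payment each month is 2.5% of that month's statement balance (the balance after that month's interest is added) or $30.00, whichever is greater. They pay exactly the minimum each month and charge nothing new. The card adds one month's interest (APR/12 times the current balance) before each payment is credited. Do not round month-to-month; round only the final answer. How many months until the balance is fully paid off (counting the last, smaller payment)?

186 months

Monthly rate r = 12.6%/12 = 1.05% = 0.0105.
While 2.5% of the post-interest balance exceeds $30.00, each month B ← (B·(1+r))·(1 − 0.025), i.e. B shrinks by the factor (1+r)·0.975 = 0.98524.
This holds for months 1–134. Entering month 135 the balance is $1,184.69; 2.5% of the post-interest balance is now below $30.00, so the flat $30.00 minimum applies from here.
From month 135 a fixed $30.00 at rate r clears $1,184.69 in 52 more payments. Total: 134 + 52 = 186 months.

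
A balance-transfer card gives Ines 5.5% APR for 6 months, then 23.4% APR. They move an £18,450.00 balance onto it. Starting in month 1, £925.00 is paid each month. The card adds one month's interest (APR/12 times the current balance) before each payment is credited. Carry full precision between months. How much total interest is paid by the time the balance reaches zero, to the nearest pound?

Promo months 1–6 at r₀ = 5.5%/12 = 0.00458333; months 7+ at r₁ = 23.4%/12 = 0.0195.
After month 6: iterate B ← B·(1+r₀) − £925.00 for 6 months → £13,349.24.
Then at r₁ with £925.00/mo: n₂ = −ln(1 − r₁·B/P)/ln(1+r₁) ≈ 17.11 → 18 more payments.
Total paid = 23·£925.00 + £104.54 = £21,379.54; interest = £21,379.54 − £18,450.00 = £2,929.54.

£2,930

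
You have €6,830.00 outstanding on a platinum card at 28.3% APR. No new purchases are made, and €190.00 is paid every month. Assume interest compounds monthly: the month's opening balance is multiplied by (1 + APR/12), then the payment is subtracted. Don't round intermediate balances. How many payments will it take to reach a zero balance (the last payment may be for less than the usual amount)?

81 payments

Monthly rate r = 28.3%/12 = 2.35833% = 0.0235833.
Recurrence: B ← B·(1+r) − €190.00.
Month 1: interest €161.07; balance after payment €6,801.07.
Month 2: interest €160.39; balance after payment €6,771.47.
Closed form: n = −ln(1 − rB₀/P)/ln(1+r) = −ln(0.15224)/ln(1.02358) ≈ 80.752, so the balance reaches zero during payment 81.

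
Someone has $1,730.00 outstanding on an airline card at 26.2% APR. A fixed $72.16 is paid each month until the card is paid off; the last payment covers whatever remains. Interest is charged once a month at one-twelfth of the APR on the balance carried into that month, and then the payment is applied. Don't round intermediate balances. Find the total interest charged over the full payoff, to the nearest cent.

Monthly rate r = 26.2%/12 = 2.18333% = 0.0218333.
Payoff takes n = ⌈−ln(1 − rB₀/P)/ln(1+r)⌉ = ⌈34.316⌉ = 35 payments; the last is $22.96.
Total paid = 34·$72.16 + $22.96 = $2,476.40.
Total interest = total paid − principal = $2,476.40 − $1,730.00 = $746.40.

$746.40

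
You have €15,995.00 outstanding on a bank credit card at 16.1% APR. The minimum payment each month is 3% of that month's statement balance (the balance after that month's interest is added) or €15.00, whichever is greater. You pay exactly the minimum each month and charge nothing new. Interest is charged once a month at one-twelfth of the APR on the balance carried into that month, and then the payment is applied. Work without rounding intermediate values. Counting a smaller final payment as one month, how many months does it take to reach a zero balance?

247 months

Monthly rate r = 16.1%/12 = 1.34167% = 0.0134167.
While 3% of the post-interest balance exceeds €15.00, each month B ← (B·(1+r))·(1 − 0.03), i.e. B shrinks by the factor (1+r)·0.97 = 0.98301.
This holds for months 1–204. Entering month 205 the balance is €485.49; 3% of the post-interest balance is now below €15.00, so the flat €15.00 minimum applies from here.
From month 205 a fixed €15.00 at rate r clears €485.49 in 43 more payments. Total: 204 + 43 = 247 months.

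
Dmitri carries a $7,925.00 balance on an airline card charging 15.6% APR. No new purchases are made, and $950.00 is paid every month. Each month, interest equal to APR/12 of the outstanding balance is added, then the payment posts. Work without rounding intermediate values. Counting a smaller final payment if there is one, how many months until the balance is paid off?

Monthly rate r = 15.6%/12 = 1.3% = 0.013.
Recurrence: B ← B·(1+r) − $950.00.
Month 1: interest $103.02; balance after payment $7,078.02.
Month 2: interest $92.01; balance after payment $6,220.04.
Closed form: n = −ln(1 − rB₀/P)/ln(1+r) = −ln(0.89155)/ln(1.013) ≈ 8.887, so the balance reaches zero during payment 9.

9 months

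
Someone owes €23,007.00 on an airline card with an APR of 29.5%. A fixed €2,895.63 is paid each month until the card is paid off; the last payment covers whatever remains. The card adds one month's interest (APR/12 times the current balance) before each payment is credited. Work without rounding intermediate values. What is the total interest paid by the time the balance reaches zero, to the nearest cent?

€2,905.46

Monthly rate r = 29.5%/12 = 2.45833% = 0.0245833.
Payoff takes n = ⌈−ln(1 − rB₀/P)/ln(1+r)⌉ = ⌈8.948⌉ = 9 payments; the last is €2,747.42.
Total paid = 8·€2,895.63 + €2,747.42 = €25,912.46.
Total interest = total paid − principal = €25,912.46 − €23,007.00 = €2,905.46.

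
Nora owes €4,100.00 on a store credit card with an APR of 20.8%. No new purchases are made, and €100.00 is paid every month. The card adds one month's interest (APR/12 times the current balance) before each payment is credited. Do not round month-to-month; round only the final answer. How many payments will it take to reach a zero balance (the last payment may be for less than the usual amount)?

73 months

Monthly rate r = 20.8%/12 = 1.73333% = 0.0173333.
Recurrence: B ← B·(1+r) − €100.00.
Month 1: interest €71.07; balance after payment €4,071.07.
Month 2: interest €70.57; balance after payment €4,041.63.
Closed form: n = −ln(1 − rB₀/P)/ln(1+r) = −ln(0.28933)/ln(1.01733) ≈ 72.167, so the balance reaches zero during payment 73.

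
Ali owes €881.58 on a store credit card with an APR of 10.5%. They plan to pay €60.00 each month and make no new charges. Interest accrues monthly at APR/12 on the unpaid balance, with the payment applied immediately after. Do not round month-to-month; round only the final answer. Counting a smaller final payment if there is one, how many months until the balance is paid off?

16 payments

Monthly rate r = 10.5%/12 = 0.875% = 0.00875.
Recurrence: B ← B·(1+r) − €60.00.
Month 1: interest €7.71; balance after payment €829.29.
Month 2: interest €7.26; balance after payment €776.55.
Closed form: n = −ln(1 − rB₀/P)/ln(1+r) = −ln(0.87144)/ln(1.00875) ≈ 15.796, so the balance reaches zero during payment 16.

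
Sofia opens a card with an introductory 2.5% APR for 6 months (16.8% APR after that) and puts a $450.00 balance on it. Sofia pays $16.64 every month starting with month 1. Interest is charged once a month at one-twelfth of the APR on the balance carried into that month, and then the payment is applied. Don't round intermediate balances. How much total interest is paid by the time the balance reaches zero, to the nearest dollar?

$75

Promo months 1–6 at r₀ = 2.5%/12 = 0.00208333; months 7+ at r₁ = 16.8%/12 = 0.014.
After month 6: iterate B ← B·(1+r₀) − $16.64 for 6 months → $355.29.
Then at r₁ with $16.64/mo: n₂ = −ln(1 − r₁·B/P)/ln(1+r₁) ≈ 25.54 → 26 more payments.
Total paid = 31·$16.64 + $9.09 = $524.93; interest = $524.93 − $450.00 = $74.93.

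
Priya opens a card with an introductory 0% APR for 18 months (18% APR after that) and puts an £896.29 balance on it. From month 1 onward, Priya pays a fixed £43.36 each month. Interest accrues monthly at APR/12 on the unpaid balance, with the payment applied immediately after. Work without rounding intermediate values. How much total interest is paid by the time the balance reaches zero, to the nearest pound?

Promo months 1–18 at r₀ = 0%/12 = 0; months 19+ at r₁ = 18%/12 = 0.015.
After month 18 (no interest yet): B = £896.29 − 18·£43.36 = £115.81.
Then at r₁ with £43.36/mo: n₂ = −ln(1 − r₁·B/P)/ln(1+r₁) ≈ 2.75 → 3 more payments.
Total paid = 20·£43.36 + £32.42 = £899.62; interest = £899.62 − £896.29 = £3.33.

£3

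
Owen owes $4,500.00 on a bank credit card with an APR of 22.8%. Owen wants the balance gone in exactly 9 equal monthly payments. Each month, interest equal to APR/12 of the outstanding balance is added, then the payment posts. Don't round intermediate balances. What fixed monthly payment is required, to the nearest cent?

Monthly rate r = 22.8%/12 = 1.9% = 0.019.
Level-payment amortization: P = B₀·r / (1 − (1+r)^(−n)) = 4500.00·0.019 / (1 − 1.019^(−9)).
Denominator 1 − (1+r)^(−9) = 0.155825277.
P = 85.5 / 0.155825277 ≈ 548.69.

$548.69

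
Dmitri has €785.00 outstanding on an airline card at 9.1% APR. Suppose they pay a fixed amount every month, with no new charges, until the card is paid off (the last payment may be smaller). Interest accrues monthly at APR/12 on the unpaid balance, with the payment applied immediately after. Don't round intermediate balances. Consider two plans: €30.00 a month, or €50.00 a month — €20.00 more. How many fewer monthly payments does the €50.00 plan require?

13 fewer payments

Monthly rate r = 9.1%/12 = 0.758333% = 0.00758333.
At €30.00/mo: n = ⌈−ln(1 − rB₀/P)/ln(1+r)⌉ = 30 payments (last €8.35); total interest = total paid − €785.00 = €93.35.
At €50.00/mo: 17 payments (last €39.00); total interest €54.00.
Payments saved = 30 − 17 = 13.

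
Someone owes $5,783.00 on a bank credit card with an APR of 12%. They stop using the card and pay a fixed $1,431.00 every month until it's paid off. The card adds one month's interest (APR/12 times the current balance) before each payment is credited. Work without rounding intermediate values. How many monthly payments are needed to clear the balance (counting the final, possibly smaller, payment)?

Monthly rate r = 12%/12 = 1% = 0.01.
Recurrence: B ← B·(1+r) − $1,431.00.
Month 1: interest $57.83; balance after payment $4,409.83.
Month 2: interest $44.10; balance after payment $3,022.93.
Month 3: interest $30.23; balance after payment $1,622.16.
Month 4: interest $16.22; balance after payment $207.38.
Month 5: interest $2.07; balance after payment $0.00.

5 payments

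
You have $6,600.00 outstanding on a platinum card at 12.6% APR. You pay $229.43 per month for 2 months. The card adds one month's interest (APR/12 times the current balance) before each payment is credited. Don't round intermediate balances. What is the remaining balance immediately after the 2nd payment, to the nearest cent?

$6,278.06

Monthly rate r = 12.6%/12 = 1.05% = 0.0105.
Each month: B ← B·(1+r) − $229.43.
Month 1: interest $69.30; balance after payment $6,439.87.
Month 2: interest $67.62; balance after payment $6,278.06.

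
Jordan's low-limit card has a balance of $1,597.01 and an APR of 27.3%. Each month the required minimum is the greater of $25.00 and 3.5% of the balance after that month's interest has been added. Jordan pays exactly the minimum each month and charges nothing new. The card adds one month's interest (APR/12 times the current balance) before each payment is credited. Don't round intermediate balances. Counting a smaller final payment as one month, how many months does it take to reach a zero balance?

108 months

Monthly rate r = 27.3%/12 = 2.275% = 0.02275.
While 3.5% of the post-interest balance exceeds $25.00, each month B ← (B·(1+r))·(1 − 0.035), i.e. B shrinks by the factor (1+r)·0.965 = 0.98695.
This holds for months 1–63. Entering month 64 the balance is $698.24; 3.5% of the post-interest balance is now below $25.00, so the flat $25.00 minimum applies from here.
From month 64 a fixed $25.00 at rate r clears $698.24 in 45 more payments. Total: 63 + 45 = 108 months.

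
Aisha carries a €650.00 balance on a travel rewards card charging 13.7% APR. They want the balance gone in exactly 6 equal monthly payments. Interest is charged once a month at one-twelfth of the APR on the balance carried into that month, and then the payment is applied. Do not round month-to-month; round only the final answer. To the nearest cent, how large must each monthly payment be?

€112.70

Monthly rate r = 13.7%/12 = 1.14167% = 0.0114167.
Level-payment amortization: P = B₀·r / (1 − (1+r)^(−n)) = 650.00·0.0114167 / (1 − 1.01142^(−6)).
Denominator 1 − (1+r)^(−6) = 0.0658440924.
P = 7.42083 / 0.0658440924 ≈ 112.70.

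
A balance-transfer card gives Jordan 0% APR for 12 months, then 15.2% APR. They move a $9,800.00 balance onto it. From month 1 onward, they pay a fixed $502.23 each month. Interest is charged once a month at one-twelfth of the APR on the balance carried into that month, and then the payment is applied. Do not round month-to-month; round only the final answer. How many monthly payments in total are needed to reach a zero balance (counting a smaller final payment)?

20 payments

Promo months 1–12 at r₀ = 0%/12 = 0; months 13+ at r₁ = 15.2%/12 = 0.0126667.
After month 12 (no interest yet): B = $9,800.00 − 12·$502.23 = $3,773.24.
Then at r₁ with $502.23/mo: n₂ = −ln(1 − r₁·B/P)/ln(1+r₁) ≈ 7.94 → 8 more payments.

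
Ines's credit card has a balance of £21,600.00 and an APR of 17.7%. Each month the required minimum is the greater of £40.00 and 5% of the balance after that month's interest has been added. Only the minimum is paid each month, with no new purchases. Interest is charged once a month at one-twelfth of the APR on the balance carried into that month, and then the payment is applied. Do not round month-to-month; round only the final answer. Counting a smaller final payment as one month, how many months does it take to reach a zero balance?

114 months

Monthly rate r = 17.7%/12 = 1.475% = 0.01475.
While 5% of the post-interest balance exceeds £40.00, each month B ← (B·(1+r))·(1 − 0.05), i.e. B shrinks by the factor (1+r)·0.95 = 0.96401.
This holds for months 1–91. Entering month 92 the balance is £769.09; 5% of the post-interest balance is now below £40.00, so the flat £40.00 minimum applies from here.
From month 92 a fixed £40.00 at rate r clears £769.09 in 23 more payments. Total: 91 + 23 = 114 months.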